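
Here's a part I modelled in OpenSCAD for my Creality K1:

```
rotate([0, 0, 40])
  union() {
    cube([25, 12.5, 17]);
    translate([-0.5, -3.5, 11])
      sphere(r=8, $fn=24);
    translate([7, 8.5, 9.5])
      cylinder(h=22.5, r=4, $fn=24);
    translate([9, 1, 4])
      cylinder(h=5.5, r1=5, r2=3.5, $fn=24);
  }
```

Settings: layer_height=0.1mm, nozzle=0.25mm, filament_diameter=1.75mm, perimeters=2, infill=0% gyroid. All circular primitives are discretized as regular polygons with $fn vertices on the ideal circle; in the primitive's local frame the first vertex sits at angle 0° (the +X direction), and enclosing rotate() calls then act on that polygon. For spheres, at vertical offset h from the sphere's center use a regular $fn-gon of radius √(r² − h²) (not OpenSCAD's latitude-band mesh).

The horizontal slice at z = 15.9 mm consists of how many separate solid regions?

1

At z = 15.9 mm: the 25×12.5 cube contributes its full rectangle; the r=8 sphere at (-0.5, -3.5) slices to a regular 24-gon of circumradius 6.324 (√(r²−h²) with h=4.9 from center); the r=4 cylinder at (7, 8.5) gives a regular 24-gon of circumradius 4 (constant along its height); the cone at (9, 1) does not reach this height (z outside [4, 9.5]); Taking the union: the regions partially overlap (shared area 58.53 mm²), so overlapping operands fuse into one piece — 1 connected region; (rotated 40° about Z; rotation is an isometry so areas/perimeters/island counts are preserved). The result has 1 disconnected region.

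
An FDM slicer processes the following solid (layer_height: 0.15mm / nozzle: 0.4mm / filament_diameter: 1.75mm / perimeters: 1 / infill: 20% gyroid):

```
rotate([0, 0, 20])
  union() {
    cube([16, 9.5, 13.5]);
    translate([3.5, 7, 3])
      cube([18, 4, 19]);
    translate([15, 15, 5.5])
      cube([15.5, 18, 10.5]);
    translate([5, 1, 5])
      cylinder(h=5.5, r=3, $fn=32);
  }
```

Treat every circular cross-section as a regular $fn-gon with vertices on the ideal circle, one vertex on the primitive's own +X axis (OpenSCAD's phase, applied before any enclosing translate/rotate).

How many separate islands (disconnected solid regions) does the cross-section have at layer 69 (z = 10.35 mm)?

2

At z = 10.35 mm: the cube is present — its section is the full 16×9.5 rectangle; the 18×4 cube at (3.5, 7) contributes its full rectangle; the 15.5×18 cube at (15, 15) contributes its full rectangle; the cylinder at (5, 1): section is a regular 32-gon, circumradius r=3; Combining (union): the regions partially overlap (shared area 51.16 mm²), so overlapping operands fuse into one piece — 2 connected regions; (rotated 20° about Z; rotation is an isometry so areas/perimeters/island counts are preserved). Overall, the cross-section has 2 separate islands. Island count = 2.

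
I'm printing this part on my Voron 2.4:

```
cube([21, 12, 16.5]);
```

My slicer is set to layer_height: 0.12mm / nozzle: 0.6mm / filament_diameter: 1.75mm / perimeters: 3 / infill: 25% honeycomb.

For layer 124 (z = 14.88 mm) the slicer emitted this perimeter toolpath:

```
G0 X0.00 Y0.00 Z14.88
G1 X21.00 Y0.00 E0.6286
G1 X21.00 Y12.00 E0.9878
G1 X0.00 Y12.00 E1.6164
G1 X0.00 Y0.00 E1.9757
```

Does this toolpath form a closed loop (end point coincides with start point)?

yes

Start point (G0): (0.00, 0.00). End point (last G1): the path returns to the start — closed.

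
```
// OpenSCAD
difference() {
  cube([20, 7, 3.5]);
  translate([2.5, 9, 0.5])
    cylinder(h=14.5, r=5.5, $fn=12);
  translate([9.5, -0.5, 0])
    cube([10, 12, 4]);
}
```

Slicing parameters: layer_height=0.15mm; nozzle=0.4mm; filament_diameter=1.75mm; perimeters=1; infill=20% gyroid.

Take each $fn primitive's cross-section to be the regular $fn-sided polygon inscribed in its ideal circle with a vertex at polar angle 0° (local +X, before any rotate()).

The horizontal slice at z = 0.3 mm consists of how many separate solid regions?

2

At z = 0.3 mm: the 20×7 cube contributes its full rectangle; the cylinder at (2.5, 9) does not reach this height (z outside [0.5, 15]); the 10×12 cube at (9.5, -0.5) contributes its full rectangle; Subtracting the remaining from the first: starting from the 20×7 cube, the 10×12 cube at (9.5, -0.5) partially overlaps it — only the 70.00 mm² overlap (of its 120.00 mm²) is removed, clipping the outline — 2 connected regions. The result has 2 disconnected regions.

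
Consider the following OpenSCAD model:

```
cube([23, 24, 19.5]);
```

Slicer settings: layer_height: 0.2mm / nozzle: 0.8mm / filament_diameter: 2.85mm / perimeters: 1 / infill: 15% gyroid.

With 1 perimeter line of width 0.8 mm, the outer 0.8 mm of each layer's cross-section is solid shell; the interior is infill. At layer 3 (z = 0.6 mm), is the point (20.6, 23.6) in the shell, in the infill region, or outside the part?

shell

At z = 0.6 mm: the 23×24 cube contributes its full rectangle. Overall, the cross-section is a single solid region. The nearest boundary edge runs (23.00, 24.00)→(0.00, 24.00); distance from the point to it = 0.40 mm. The point is inside the cross-section, 0.40 mm from the nearest boundary — within the 0.8 mm shell band (1 × 0.8).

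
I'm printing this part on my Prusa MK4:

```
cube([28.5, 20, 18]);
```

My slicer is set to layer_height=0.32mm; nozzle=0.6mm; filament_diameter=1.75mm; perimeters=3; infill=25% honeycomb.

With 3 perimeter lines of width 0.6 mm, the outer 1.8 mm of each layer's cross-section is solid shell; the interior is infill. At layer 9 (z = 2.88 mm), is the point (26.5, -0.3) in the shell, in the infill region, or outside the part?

outside

At z = 2.88 mm: the cube (footprint 28.5×20) is included at this height. Overall, the cross-section is a single solid region. The nearest boundary edge runs (0.00, 0.00)→(28.50, 0.00); distance from the point to it = 0.30 mm. The point is not inside any of the regions above, so it lies outside the cross-section (0.30 mm from the nearest boundary).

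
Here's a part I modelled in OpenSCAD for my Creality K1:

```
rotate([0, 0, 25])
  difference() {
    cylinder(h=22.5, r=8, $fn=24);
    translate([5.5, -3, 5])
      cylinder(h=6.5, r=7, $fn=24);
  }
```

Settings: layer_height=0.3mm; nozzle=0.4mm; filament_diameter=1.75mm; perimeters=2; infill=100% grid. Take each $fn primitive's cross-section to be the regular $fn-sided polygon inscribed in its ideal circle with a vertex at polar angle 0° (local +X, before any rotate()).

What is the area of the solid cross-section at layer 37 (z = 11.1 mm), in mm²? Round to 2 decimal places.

At z = 11.1 mm: the r=8 cylinder gives a regular 24-gon of circumradius 8 (constant along its height) (area = (24/2)·8.000²·sin(360°/24) = 198.77 mm²); the r=7 cylinder at (5.5, -3) gives a regular 24-gon of circumradius 7 (constant along its height) (area = (24/2)·7.000²·sin(360°/24) = 152.19 mm²); Subtracting the remaining from the first: starting from the r=8 cylinder (198.77 mm²), the r=7 cylinder at (5.5, -3) partially overlaps it — only the 83.56 mm² overlap (of its 152.19 mm²) is removed, clipping the outline — area = 115.21 mm²; (rotated 25° about Z; rotation is an isometry so areas/perimeters/island counts are preserved). Overall, the cross-section is a single solid region. Net area = 115.21 mm².

115.21 mm²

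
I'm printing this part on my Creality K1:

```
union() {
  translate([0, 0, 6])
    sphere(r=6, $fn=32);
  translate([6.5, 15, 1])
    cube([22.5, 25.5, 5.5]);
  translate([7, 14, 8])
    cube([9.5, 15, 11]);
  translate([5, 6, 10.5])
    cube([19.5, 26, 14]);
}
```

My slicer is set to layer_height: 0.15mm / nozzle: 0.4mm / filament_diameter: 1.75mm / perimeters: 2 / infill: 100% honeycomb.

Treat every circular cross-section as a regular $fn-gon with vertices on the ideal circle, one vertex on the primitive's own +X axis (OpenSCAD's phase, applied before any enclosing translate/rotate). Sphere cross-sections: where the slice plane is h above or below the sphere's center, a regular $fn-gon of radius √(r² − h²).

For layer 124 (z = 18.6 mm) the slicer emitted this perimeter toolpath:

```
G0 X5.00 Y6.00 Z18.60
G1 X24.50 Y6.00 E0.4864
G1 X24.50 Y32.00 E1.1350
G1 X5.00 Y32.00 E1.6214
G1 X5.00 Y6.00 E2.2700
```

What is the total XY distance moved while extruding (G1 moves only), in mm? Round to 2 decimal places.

Sum the Euclidean lengths of each G1 segment: total = 91.00 mm.

91.00 mm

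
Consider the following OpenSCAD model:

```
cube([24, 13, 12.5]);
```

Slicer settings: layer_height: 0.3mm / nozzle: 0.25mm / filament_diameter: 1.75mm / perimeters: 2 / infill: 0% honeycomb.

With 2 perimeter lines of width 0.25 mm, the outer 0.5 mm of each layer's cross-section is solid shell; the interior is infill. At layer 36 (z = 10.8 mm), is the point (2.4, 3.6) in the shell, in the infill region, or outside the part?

infill

At z = 10.8 mm: the 24×13 cube contributes its full rectangle. Overall, the cross-section is a single solid region. The nearest boundary edge runs (0.00, 13.00)→(0.00, 0.00); distance from the point to it = 2.40 mm. The point is inside the cross-section and 2.40 mm from the nearest boundary — more than the 0.5 mm shell width (2 × 0.25), so it's in the infill interior.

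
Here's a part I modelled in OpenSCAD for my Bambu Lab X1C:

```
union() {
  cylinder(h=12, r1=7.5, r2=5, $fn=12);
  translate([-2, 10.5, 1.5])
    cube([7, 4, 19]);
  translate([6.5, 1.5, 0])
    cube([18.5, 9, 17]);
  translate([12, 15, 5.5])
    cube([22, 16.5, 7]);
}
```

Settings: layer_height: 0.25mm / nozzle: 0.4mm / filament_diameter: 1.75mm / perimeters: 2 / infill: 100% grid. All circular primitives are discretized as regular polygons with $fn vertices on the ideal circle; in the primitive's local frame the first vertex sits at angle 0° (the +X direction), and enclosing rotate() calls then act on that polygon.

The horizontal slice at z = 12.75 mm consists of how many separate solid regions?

At z = 12.75 mm: the cone is absent (z outside [0, 12]); the cube at (-2, 10.5) (footprint 7×4) is included at this height; the cube at (6.5, 1.5) (footprint 18.5×9) is included at this height; the cube at (12, 15) is absent (z outside [5.5, 12.5]); Combining (union): the 2 present regions are separate (no shared area or edge), so areas and boundary lengths simply add and each stays a separate island — 2 connected regions. The result has 2 disconnected regions.

2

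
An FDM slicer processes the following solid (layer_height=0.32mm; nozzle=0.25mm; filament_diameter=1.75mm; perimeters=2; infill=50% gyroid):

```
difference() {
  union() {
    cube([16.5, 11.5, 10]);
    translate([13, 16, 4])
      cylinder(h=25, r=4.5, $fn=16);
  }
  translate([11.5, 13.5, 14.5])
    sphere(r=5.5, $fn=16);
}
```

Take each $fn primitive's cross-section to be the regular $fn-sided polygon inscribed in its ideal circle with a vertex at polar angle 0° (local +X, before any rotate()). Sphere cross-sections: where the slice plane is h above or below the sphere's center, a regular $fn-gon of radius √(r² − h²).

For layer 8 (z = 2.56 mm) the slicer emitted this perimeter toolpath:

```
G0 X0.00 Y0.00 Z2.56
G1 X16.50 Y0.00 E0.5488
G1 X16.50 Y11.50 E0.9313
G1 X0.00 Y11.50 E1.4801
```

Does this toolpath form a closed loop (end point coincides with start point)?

Start point (G0): (0.00, 0.00). End point (last G1): the path does not return to the start — open.

no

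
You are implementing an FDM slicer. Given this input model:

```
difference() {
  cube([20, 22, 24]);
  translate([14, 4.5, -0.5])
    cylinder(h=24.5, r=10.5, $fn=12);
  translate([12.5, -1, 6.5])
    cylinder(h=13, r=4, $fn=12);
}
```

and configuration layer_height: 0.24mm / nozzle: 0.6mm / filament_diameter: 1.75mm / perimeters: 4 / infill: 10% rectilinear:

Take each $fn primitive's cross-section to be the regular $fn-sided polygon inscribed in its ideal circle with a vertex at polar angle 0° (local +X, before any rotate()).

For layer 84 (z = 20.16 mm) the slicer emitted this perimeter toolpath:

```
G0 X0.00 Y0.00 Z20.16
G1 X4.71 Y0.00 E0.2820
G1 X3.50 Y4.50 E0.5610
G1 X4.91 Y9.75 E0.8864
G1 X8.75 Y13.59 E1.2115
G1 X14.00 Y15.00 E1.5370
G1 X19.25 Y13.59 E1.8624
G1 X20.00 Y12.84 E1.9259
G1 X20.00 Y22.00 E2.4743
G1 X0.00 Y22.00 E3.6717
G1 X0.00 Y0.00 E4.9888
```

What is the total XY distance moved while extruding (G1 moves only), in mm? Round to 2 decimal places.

83.33 mm

Sum the Euclidean lengths of each G1 segment: total = 83.33 mm.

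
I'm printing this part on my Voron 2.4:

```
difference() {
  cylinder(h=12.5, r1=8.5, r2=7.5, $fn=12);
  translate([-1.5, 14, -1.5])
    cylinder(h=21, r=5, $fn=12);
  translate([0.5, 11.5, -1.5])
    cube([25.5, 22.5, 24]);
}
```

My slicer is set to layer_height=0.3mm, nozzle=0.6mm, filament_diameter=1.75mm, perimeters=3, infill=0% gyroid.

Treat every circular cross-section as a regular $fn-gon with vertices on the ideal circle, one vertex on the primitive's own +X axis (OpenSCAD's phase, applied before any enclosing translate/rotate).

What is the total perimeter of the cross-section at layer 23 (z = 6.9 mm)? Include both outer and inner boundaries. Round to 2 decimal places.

At z = 6.9 mm: the cone: at t=0.552 of its height the radius interpolates to r₁+(r₂−r₁)t = 7.948, giving a regular 12-gon of that circumradius (perimeter = 2·12·7.948·sin(180°/12) = 49.37 mm); the r=5 cylinder at (-1.5, 14) contributes a regular 12-gon of circumradius 5 (perimeter = 2·12·5.000·sin(180°/12) = 31.06 mm); the cube at (0.5, 11.5) is present — its section is the full 25.5×22.5 rectangle (perimeter 96.00 mm); After the difference (first − rest): starting from the cone, the r=5 cylinder at (-1.5, 14) misses the remaining region (no effect); the 25.5×22.5 cube at (0.5, 11.5) misses the remaining region (no effect) — boundary = 49.37 mm. Overall, the cross-section is a single solid region. Total boundary length (outer) = 49.37 mm.

49.37 mm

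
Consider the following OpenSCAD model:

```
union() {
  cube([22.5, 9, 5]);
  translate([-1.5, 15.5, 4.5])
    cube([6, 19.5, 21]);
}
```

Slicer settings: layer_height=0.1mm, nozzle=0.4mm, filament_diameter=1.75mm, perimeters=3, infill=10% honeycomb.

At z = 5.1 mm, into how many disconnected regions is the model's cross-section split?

1

At z = 5.1 mm: the cube is not intersected at this z (z outside [0, 5]); the cube at (-1.5, 15.5) is present — its section is the full 6×19.5 rectangle; Taking the union: only the 6×19.5 cube at (-1.5, 15.5) is present, so the union is just that shape — 1 connected region. The result has 1 disconnected region.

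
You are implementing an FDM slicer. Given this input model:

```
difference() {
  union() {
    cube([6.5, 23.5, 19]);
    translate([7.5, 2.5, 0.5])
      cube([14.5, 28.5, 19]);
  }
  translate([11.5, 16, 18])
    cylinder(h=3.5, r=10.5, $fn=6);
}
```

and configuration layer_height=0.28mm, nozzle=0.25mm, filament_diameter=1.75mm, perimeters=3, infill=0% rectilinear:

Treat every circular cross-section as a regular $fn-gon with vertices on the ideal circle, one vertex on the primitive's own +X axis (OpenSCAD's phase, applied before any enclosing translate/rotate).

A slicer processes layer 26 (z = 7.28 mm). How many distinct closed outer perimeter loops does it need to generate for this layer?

At z = 7.28 mm: the cube (footprint 6.5×23.5) is included at this height; the cube at (7.5, 2.5) (footprint 14.5×28.5) is included at this height; Taking the union: the 2 present regions are separate (no shared area or edge), so areas and boundary lengths simply add and each stays a separate island — 2 connected regions; the cylinder at (11.5, 16) is absent (z outside [18, 21.5]); After the difference (first − rest): none of the subtracted shapes is present at this height, so that combined region is unchanged — 2 connected regions. The result has 2 disconnected regions.

2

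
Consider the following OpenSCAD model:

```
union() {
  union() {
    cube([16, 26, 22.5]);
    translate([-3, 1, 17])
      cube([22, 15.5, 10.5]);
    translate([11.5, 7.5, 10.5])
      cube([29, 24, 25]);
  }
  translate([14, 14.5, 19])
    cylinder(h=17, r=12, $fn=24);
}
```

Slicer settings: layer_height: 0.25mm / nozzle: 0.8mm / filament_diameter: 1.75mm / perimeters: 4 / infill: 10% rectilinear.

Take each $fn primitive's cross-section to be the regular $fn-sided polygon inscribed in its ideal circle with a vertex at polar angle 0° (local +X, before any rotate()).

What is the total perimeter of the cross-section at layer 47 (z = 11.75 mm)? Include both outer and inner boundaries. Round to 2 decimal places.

At z = 11.75 mm: the 16×26 cube contributes its full rectangle (perimeter 84.00 mm); the cube at (-3, 1) is absent (z outside [17, 27.5]); the cube at (11.5, 7.5) is present — its section is the full 29×24 rectangle (perimeter 106.00 mm); Taking the union: the regions partially overlap (shared area 83.25 mm²), so the edge portions inside another operand are dropped and the merged outline is re-measured after clipping — boundary = 144.00 mm; the cylinder at (14, 14.5) is not intersected at this z (z outside [19, 36]); Merging all regions: only that combined region is present, so the union is just that shape — boundary = 144.00 mm. Overall, the cross-section is a single solid region. Total boundary length (outer) = 144.00 mm.

144.00 mm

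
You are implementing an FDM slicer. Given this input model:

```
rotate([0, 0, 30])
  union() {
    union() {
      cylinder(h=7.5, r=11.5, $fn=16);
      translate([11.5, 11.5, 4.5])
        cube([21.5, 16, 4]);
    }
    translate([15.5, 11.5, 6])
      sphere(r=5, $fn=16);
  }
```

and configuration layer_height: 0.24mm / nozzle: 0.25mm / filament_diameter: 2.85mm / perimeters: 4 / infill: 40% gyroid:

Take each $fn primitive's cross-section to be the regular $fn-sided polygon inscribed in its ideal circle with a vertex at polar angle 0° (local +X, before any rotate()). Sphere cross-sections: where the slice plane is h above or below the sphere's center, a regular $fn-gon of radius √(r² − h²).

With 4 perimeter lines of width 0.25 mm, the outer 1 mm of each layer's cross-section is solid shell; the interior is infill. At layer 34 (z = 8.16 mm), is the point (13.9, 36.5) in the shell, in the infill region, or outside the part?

infill

At z = 8.16 mm: the cylinder is absent (z outside [0, 7.5]); the cube at (11.5, 11.5) (footprint 21.5×16) is included at this height; Merging all regions: only the 21.5×16 cube at (11.5, 11.5) is present, so the union is just that shape — 1 connected region; the sphere at (15.5, 11.5): section is a regular 16-gon, circumradius = √(r²−h²) = √(5²−2.16²) = 4.509; Taking the union: the regions partially overlap (shared area 30.52 mm²), so overlapping operands fuse into one piece — 1 connected region; (whole slice rotated 30° about Z — lengths, areas and connectivity unchanged). Overall, the cross-section is a single solid region. Undo the 30° rotation: the query point maps to (30.288, 24.660) in the un-rotated model frame. The nearest boundary edge runs (33.00, 27.50)→(33.00, 11.50); distance from the point to it = 2.71 mm. The point is inside the cross-section and 2.71 mm from the nearest boundary — more than the 1 mm shell width (4 × 0.25), so it's in the infill interior.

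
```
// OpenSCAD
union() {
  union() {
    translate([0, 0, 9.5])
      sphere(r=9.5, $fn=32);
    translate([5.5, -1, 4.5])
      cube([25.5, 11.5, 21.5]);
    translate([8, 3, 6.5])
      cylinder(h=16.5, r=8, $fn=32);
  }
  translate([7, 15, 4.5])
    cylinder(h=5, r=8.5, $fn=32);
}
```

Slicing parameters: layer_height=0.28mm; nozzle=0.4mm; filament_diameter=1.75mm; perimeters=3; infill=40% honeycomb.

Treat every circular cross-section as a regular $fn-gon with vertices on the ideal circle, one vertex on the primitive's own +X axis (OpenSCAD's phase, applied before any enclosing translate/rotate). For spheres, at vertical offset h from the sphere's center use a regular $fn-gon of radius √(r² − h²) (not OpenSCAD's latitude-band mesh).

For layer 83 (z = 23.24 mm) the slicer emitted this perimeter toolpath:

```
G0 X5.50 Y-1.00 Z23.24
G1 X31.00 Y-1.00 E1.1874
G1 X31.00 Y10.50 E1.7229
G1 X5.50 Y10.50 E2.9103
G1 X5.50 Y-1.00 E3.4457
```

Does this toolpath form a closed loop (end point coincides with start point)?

yes

Start point (G0): (5.50, -1.00). End point (last G1): the path returns to the start — closed.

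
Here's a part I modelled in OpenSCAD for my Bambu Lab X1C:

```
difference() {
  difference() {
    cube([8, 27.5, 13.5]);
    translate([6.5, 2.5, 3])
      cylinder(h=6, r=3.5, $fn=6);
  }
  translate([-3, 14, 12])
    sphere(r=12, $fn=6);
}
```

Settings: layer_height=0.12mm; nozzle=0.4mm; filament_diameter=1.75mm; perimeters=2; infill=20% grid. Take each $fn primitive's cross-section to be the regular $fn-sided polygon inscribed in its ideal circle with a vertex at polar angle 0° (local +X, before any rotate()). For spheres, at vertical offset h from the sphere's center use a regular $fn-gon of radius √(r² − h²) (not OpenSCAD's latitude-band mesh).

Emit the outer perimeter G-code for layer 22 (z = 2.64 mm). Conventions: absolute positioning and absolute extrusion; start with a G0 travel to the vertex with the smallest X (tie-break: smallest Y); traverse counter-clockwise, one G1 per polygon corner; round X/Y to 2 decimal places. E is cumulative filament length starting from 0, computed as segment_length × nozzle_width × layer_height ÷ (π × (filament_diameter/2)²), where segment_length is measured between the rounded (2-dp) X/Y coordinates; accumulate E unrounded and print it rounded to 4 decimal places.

At z = 2.64 mm: the cube (footprint 8×27.5) is included at this height; the cylinder at (6.5, 2.5) does not reach this height (z outside [3, 9]); After the difference (first − rest): none of the subtracted shapes is present at this height, so the 8×27.5 cube is unchanged — 1 connected region; the r=12 sphere at (-3, 14) slices to a regular 6-gon of circumradius 7.509 (√(r²−h²) with h=9.36 from center); Taking the first minus the rest: starting from the result so far, the r=12 sphere at (-3, 14) partially overlaps it — only the 34.23 mm² overlap (of its 146.51 mm²) is removed, clipping the outline — 1 connected region. The outline is a single polygon with 9 vertices. Extrusion per mm of travel: 0.4 × 0.12 / (π × 0.875²) = 0.019956. Accumulating E over each segment gives final E = 1.4871.

G0 X0.00 Y0.00 Z2.64
G1 X8.00 Y0.00 E0.1596
G1 X8.00 Y27.50 E0.7084
G1 X0.00 Y27.50 E0.8681
G1 X0.00 Y20.50 E1.0078
G1 X0.75 Y20.50 E1.0227
G1 X4.51 Y14.00 E1.1726
G1 X0.75 Y7.50 E1.3225
G1 X0.00 Y7.50 E1.3374
G1 X0.00 Y0.00 E1.4871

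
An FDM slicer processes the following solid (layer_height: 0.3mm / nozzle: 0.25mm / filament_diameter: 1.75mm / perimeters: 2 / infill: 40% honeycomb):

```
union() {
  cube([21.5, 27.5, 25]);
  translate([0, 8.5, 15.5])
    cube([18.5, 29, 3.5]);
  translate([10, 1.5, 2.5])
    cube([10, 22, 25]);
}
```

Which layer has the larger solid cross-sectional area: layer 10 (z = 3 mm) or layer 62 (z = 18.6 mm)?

layer 62 (z = 18.6 mm)

Layer 10 (z = 3): the cube (footprint 21.5×27.5) is included at this height (area 591.25 mm²); the cube at (0, 8.5) is absent (z outside [15.5, 19]); the 10×22 cube at (10, 1.5) contributes its full rectangle (area 220.00 mm²); Merging all regions: the 10×22 cube at (10, 1.5) lies entirely inside the 21.5×27.5 cube, so the union is just the 21.5×27.5 cube — area = 591.25 mm². So its area = 591.25 mm². Layer 62 (z = 18.6): the 21.5×27.5 cube contributes its full rectangle (area 591.25 mm²); the cube at (0, 8.5) is present — its section is the full 18.5×29 rectangle (area 536.50 mm²); the 10×22 cube at (10, 1.5) contributes its full rectangle (area 220.00 mm²); Taking the union: the regions partially overlap — summed areas 1347.75 mm² minus the doubly-counted overlap 571.50 mm² gives 776.25 mm² — area = 776.25 mm². So its area = 776.25 mm². Layer 62 is larger (776.25 vs 591.25 mm²).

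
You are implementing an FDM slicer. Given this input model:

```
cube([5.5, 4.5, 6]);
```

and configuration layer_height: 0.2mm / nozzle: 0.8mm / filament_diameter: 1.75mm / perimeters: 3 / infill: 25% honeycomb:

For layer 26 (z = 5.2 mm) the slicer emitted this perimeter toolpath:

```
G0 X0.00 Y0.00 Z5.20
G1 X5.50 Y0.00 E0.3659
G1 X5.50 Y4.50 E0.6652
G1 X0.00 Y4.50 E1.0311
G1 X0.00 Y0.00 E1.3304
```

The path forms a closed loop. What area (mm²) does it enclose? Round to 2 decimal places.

24.75 mm²

Apply the shoelace formula to the sequence of (X, Y) vertices; enclosed area = 24.75 mm².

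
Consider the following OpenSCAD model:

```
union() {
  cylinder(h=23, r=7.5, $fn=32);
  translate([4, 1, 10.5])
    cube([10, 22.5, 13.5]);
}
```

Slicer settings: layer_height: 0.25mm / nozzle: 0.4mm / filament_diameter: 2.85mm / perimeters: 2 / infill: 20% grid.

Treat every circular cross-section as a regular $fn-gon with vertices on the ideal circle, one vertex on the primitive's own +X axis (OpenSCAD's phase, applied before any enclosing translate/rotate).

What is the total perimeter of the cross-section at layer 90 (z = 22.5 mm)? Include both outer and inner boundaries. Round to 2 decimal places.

96.79 mm

At z = 22.5 mm: the r=7.5 cylinder gives a regular 32-gon of circumradius 7.5 (constant along its height) (perimeter = 2·32·7.500·sin(180°/32) = 47.05 mm); the 10×22.5 cube at (4, 1) contributes its full rectangle (perimeter 65.00 mm); Combining (union): the regions partially overlap (shared area 12.04 mm²), so the edge portions inside another operand are dropped and the merged outline is re-measured after clipping — boundary = 96.79 mm. Overall, the cross-section is a single solid region. Total boundary length (outer) = 96.79 mm.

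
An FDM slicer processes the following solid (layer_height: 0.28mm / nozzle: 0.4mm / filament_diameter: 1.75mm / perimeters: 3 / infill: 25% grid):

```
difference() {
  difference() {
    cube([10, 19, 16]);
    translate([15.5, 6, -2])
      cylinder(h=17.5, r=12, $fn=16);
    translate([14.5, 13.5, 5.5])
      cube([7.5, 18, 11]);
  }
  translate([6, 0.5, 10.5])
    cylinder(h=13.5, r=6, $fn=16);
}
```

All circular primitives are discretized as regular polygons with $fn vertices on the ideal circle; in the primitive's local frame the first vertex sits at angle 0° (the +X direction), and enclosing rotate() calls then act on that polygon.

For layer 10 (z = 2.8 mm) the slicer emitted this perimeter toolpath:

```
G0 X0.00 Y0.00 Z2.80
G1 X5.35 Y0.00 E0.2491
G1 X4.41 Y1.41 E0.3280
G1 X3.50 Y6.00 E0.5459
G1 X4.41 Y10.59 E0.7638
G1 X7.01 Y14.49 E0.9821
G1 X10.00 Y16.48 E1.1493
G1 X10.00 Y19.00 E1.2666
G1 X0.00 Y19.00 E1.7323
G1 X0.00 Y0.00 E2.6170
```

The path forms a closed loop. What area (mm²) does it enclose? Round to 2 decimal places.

Apply the shoelace formula to the sequence of (X, Y) vertices; enclosed area = 107.58 mm².

107.58 mm²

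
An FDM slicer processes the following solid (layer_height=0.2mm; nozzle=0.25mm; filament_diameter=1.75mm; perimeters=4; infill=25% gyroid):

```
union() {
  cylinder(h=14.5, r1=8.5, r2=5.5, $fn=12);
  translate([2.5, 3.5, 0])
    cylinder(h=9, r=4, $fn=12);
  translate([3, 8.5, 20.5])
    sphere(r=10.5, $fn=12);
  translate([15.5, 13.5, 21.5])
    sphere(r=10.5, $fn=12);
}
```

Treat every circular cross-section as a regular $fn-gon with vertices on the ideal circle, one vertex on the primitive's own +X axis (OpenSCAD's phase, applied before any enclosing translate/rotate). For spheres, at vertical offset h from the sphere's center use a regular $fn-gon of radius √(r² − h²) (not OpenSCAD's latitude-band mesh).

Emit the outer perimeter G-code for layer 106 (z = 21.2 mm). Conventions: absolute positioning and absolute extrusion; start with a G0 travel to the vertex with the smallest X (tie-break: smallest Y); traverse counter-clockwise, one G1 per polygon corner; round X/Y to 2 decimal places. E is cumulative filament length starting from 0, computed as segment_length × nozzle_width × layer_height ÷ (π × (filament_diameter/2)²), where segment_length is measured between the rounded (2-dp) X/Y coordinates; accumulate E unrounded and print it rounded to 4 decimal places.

G0 X-7.48 Y8.50 Z21.20
G1 X-6.07 Y3.26 E0.1128
G1 X-2.24 Y-0.57 E0.2254
G1 X3.00 Y-1.98 E0.3382
G1 X8.24 Y-0.57 E0.4510
G1 X12.07 Y3.26 E0.5636
G1 X12.24 Y3.88 E0.5770
G1 X15.50 Y3.00 E0.6472
G1 X20.75 Y4.41 E0.7602
G1 X24.59 Y8.25 E0.8730
G1 X26.00 Y13.50 E0.9860
G1 X24.59 Y18.75 E1.0990
G1 X20.75 Y22.59 E1.2119
G1 X15.50 Y24.00 E1.3249
G1 X10.25 Y22.59 E1.4379
G1 X6.41 Y18.75 E1.5508
G1 X6.24 Y18.11 E1.5646
G1 X3.00 Y18.98 E1.6343
G1 X-2.24 Y17.57 E1.7471
G1 X-6.07 Y13.74 E1.8597
G1 X-7.48 Y8.50 E1.9725

At z = 21.2 mm: the cone is not intersected at this z (z outside [0, 14.5]); the cylinder at (2.5, 3.5) does not reach this height (z outside [0, 9]); the r=10.5 sphere at (3, 8.5) contributes a regular 12-gon of circumradius √(10.5²−0.7²) = 10.477; the sphere at (15.5, 13.5): section is a regular 12-gon, circumradius = √(r²−h²) = √(10.5²−0.3²) = 10.496; Combining (union): the regions partially overlap (shared area 75.31 mm²), so overlapping operands fuse into one piece — 1 connected region. The outline is a single polygon with 20 vertices. Extrusion per mm of travel: 0.25 × 0.2 / (π × 0.875²) = 0.020788. Accumulating E over each segment gives final E = 1.9725.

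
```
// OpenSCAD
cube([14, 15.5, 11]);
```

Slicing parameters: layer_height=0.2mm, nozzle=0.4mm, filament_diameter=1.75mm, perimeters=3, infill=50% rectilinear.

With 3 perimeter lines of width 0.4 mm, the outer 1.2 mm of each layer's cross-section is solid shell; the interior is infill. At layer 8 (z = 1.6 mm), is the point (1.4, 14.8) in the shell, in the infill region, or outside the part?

shell

At z = 1.6 mm: the cube is present — its section is the full 14×15.5 rectangle. Overall, the cross-section is a single solid region. The nearest boundary edge runs (14.00, 15.50)→(0.00, 15.50); distance from the point to it = 0.70 mm. The point is inside the cross-section, 0.70 mm from the nearest boundary — within the 1.2 mm shell band (3 × 0.4).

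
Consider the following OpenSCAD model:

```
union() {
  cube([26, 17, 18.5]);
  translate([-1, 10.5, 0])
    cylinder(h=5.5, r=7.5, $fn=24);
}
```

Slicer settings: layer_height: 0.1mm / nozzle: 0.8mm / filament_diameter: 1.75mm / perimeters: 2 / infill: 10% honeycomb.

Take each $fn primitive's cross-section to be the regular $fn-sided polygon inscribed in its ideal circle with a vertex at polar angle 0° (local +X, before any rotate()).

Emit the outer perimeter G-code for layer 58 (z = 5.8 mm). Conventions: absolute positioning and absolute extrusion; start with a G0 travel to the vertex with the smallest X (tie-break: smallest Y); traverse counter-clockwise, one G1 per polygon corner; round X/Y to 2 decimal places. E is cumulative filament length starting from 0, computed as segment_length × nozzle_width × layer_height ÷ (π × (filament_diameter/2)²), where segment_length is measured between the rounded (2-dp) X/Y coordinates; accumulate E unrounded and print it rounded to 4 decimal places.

At z = 5.8 mm: the cube (footprint 26×17) is included at this height; the cylinder at (-1, 10.5) does not reach this height (z outside [0, 5.5]); Merging all regions: only the 26×17 cube is present, so the union is just that shape — 1 connected region. The outline is a single polygon with 4 vertices. Extrusion per mm of travel: 0.8 × 0.1 / (π × 0.875²) = 0.033260. Accumulating E over each segment gives final E = 2.8604.

G0 X0.00 Y0.00 Z5.80
G1 X26.00 Y0.00 E0.8648
G1 X26.00 Y17.00 E1.4302
G1 X0.00 Y17.00 E2.2949
G1 X0.00 Y0.00 E2.8604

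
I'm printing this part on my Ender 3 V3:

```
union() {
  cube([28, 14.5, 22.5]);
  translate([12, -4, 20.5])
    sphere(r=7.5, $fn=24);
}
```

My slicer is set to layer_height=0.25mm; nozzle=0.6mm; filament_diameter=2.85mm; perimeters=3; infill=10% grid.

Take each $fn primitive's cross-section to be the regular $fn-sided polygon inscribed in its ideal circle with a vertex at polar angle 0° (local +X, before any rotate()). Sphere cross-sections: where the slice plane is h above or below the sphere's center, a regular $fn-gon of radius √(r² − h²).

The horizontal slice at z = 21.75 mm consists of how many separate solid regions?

At z = 21.75 mm: the cube (footprint 28×14.5) is included at this height; the r=7.5 sphere at (12, -4) contributes a regular 24-gon of circumradius √(7.5²−1.25²) = 7.395; Merging all regions: the regions partially overlap (shared area 29.13 mm²), so overlapping operands fuse into one piece — 1 connected region. The result has 1 disconnected region.

1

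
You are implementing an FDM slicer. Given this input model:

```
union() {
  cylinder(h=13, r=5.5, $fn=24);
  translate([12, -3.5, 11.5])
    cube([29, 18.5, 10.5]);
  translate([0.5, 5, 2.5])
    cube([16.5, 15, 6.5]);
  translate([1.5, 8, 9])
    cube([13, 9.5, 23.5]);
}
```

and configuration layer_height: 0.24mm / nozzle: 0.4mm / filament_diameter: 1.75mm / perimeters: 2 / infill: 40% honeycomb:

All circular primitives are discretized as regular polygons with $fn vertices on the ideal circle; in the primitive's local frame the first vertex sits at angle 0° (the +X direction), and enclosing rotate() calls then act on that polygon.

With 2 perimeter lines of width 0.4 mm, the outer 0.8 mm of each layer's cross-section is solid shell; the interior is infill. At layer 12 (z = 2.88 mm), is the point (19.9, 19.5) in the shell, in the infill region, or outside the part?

At z = 2.88 mm: the cylinder: section is a regular 24-gon, circumradius r=5.5; the cube at (12, -3.5) is absent (z outside [11.5, 22]); the 16.5×15 cube at (0.5, 5) contributes its full rectangle; the cube at (1.5, 8) is absent (z outside [9, 32.5]); Taking the union: the regions partially overlap (shared area 0.46 mm²), so overlapping operands fuse into one piece — 1 connected region. Overall, the cross-section is a single solid region. The nearest boundary edge runs (17.00, 20.00)→(17.00, 5.00); distance from the point to it = 2.90 mm. The point is not inside any of the regions above, so it lies outside the cross-section (2.90 mm from the nearest boundary).

outside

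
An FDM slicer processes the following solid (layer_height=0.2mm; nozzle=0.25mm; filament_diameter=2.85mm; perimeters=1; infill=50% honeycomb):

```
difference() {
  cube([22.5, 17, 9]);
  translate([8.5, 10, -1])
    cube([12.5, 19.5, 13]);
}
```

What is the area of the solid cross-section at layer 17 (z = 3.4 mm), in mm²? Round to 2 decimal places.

295.00 mm²

At z = 3.4 mm: the cube is present — its section is the full 22.5×17 rectangle (area 382.50 mm²); the 12.5×19.5 cube at (8.5, 10) contributes its full rectangle (area 243.75 mm²); After the difference (first − rest): starting from the 22.5×17 cube (382.50 mm²), the 12.5×19.5 cube at (8.5, 10) partially overlaps it — only the 87.50 mm² overlap (of its 243.75 mm²) is removed, clipping the outline — area = 295.00 mm². Overall, the cross-section is a single solid region. Net area = 295.00 mm².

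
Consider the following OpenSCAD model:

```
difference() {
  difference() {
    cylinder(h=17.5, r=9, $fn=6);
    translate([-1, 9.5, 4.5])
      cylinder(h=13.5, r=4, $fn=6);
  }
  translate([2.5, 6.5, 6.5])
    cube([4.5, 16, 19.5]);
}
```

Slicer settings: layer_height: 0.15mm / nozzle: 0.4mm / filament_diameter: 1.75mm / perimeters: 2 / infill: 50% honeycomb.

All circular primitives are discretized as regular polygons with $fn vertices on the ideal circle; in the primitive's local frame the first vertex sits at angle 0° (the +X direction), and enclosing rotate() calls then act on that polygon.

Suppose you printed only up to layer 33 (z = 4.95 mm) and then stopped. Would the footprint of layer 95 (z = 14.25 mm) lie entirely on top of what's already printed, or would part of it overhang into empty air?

Compare the two slices. At z = 4.95: the cylinder: section is a regular 6-gon, circumradius r=9 (area = (6/2)·9.000²·sin(360°/6) = 210.44 mm²); the cylinder at (-1, 9.5): section is a regular 6-gon, circumradius r=4 (area = (6/2)·4.000²·sin(360°/6) = 41.57 mm²); Taking the first minus the rest: starting from the r=9 cylinder (210.44 mm²), the r=4 cylinder at (-1, 9.5) partially overlaps it — only the 8.82 mm² overlap (of its 41.57 mm²) is removed, clipping the outline — area = 201.63 mm²; the cube at (2.5, 6.5) does not reach this height (z outside [6.5, 26]); Taking the first minus the rest: none of the subtracted shapes is present at this height, so that combined region is unchanged — area = 201.63 mm². At z = 14.25: the r=9 cylinder gives a regular 6-gon of circumradius 9 (constant along its height) (area = (6/2)·9.000²·sin(360°/6) = 210.44 mm²); the r=4 cylinder at (-1, 9.5) contributes a regular 6-gon of circumradius 4 (area = (6/2)·4.000²·sin(360°/6) = 41.57 mm²); Subtracting the remaining from the first: starting from the r=9 cylinder (210.44 mm²), the r=4 cylinder at (-1, 9.5) partially overlaps it — only the 8.82 mm² overlap (of its 41.57 mm²) is removed, clipping the outline — area = 201.63 mm²; the cube at (2.5, 6.5) (footprint 4.5×16) is included at this height (area 72.00 mm²); Subtracting the remaining from the first: starting from that combined region (201.63 mm²), the 4.5×16 cube at (2.5, 6.5) partially overlaps it — only the 3.07 mm² overlap (of its 72.00 mm²) is removed, clipping the outline — area = 198.55 mm². Checking containment: the cross-section at z = 14.25 is a subset of the cross-section at z = 4.95.

entirely on top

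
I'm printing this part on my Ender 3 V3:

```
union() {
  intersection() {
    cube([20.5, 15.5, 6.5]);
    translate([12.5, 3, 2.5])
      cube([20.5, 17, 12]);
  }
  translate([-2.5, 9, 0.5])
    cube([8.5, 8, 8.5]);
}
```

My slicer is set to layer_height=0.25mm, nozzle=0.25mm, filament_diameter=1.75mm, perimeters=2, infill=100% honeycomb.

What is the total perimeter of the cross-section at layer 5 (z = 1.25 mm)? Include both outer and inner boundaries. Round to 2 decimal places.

33.00 mm

At z = 1.25 mm: the cube is present — its section is the full 20.5×15.5 rectangle (perimeter 72.00 mm); the cube at (12.5, 3) is not intersected at this z (z outside [2.5, 14.5]); After intersecting: at least one operand is absent at this height, so nothing remains; the cube at (-2.5, 9) (footprint 8.5×8) is included at this height (perimeter 33.00 mm); Taking the union: only the 8.5×8 cube at (-2.5, 9) is present, so the union is just that shape — boundary = 33.00 mm. Overall, the cross-section is a single solid region. Total boundary length (outer) = 33.00 mm.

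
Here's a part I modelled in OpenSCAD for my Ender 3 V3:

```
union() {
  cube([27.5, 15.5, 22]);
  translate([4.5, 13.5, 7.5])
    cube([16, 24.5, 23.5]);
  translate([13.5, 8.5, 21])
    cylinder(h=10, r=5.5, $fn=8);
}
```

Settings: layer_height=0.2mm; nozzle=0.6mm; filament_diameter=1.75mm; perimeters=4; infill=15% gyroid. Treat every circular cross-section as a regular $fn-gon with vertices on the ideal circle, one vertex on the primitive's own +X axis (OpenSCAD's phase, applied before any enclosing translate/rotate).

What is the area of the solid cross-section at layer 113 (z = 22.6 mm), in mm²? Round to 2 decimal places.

476.96 mm²

At z = 22.6 mm: the cube is not intersected at this z (z outside [0, 22]); the 16×24.5 cube at (4.5, 13.5) contributes its full rectangle (area 392.00 mm²); the r=5.5 cylinder at (13.5, 8.5) gives a regular 8-gon of circumradius 5.5 (constant along its height) (area = (8/2)·5.500²·sin(360°/8) = 85.56 mm²); Taking the union: the regions partially overlap — summed areas 477.56 mm² minus the doubly-counted overlap 0.60 mm² gives 476.96 mm² — area = 476.96 mm². Overall, the cross-section is a single solid region. Net area = 476.96 mm².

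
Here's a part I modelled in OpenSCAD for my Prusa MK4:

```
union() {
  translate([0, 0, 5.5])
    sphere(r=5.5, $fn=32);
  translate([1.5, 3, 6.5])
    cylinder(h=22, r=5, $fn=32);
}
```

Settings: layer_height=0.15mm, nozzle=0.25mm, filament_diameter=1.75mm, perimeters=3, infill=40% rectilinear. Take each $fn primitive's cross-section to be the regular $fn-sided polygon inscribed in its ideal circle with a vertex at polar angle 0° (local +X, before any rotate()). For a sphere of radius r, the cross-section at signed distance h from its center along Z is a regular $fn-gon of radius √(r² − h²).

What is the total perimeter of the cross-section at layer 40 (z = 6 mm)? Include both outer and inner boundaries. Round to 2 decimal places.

34.36 mm

At z = 6 mm: the r=5.5 sphere slices to a regular 32-gon of circumradius 5.477 (√(r²−h²) with h=0.5 from center) (perimeter = 2·32·5.477·sin(180°/32) = 34.36 mm); the cylinder at (1.5, 3) is not intersected at this z (z outside [6.5, 28.5]); Combining (union): only the r=5.5 sphere is present, so the union is just that shape — boundary = 34.36 mm. Overall, the cross-section is a single solid region. Total boundary length (outer) = 34.36 mm.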